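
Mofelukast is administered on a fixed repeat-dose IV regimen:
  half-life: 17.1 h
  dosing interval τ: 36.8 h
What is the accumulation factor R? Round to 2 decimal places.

1.29

k = ln2 / t½ = 0.693147 / 17.1 = 0.04053 h⁻¹
e^(−kτ) = e^(−0.04053 × 36.8) = 0.2250
Accumulation ratio R = 1 / (1 − e^(−kτ)) = 1 / (1 − 0.2250) = 1.290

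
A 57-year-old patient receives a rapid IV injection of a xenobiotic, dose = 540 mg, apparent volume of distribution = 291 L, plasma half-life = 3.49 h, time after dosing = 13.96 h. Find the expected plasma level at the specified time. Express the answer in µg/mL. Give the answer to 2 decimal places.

0.12 µg/mL

C₀ = Dose / Vd = 540.0 / 291 = 1.856 mg/L
k = ln2 / t½ = 0.693147 / 3.49 = 0.1986 h⁻¹
t / t½ = 13.96 / 3.49 = 4 half-lives
C = C₀ × (1/2)^4 = 1.856 × 0.06250 = 0.1160 mg/L
(0.1160 mg/L = 0.1160 µg/mL)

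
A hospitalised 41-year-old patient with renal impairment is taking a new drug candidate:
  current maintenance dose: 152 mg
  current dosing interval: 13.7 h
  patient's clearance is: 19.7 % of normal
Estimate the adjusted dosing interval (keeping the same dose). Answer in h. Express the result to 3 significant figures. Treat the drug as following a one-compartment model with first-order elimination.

To keep the same average steady-state level, dosing rate must scale with clearance.
CL ratio = 19.7 / 100 = 0.1970
New interval (same dose) = 13.7 / 0.1970 = 69.54 h

69.5 h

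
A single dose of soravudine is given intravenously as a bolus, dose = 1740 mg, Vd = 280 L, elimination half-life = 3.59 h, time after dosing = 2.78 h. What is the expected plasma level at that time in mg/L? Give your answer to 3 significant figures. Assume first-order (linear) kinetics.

C₀ = Dose / Vd = 1740 / 280 = 6.214 mg/L
k = ln2 / t½ = 0.693147 / 3.59 = 0.1931 h⁻¹
C = C₀ · e^(−k·t) = 6.214 × e^(−0.1931 × 2.78)
  = 6.214 × 0.5846 = 3.633 mg/L

3.63 mg/L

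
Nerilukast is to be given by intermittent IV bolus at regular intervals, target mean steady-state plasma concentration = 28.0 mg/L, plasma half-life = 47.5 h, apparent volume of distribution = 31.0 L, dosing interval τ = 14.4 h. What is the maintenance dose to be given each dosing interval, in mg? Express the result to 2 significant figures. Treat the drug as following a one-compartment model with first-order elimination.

k = ln2 / t½ = 0.693147 / 47.5 = 0.01459 h⁻¹
CL = k × Vd = 0.01459 × 31.0 = 0.4523 L/h
At steady state, Dose/τ = Css × CL.
Dose = Css × CL × τ = 28.0 × 0.4523 × 14.4 = 182.4 mg

180 mg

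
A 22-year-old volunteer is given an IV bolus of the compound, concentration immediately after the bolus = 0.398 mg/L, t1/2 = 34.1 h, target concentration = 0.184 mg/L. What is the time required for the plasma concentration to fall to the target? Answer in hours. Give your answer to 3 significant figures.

k = ln2 / t½ = 0.693147 / 34.1 = 0.02033 h⁻¹
t = ln(C₀ / C) / k = ln(0.3980 / 0.184) / 0.02033
  = ln(2.163) / 0.02033 = 0.7715 / 0.02033 = 37.95 h

38.0 h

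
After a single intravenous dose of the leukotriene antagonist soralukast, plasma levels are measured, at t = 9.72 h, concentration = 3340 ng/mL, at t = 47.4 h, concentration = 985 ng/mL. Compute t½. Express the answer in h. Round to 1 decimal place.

21.4 h

k = ln(C₁/C₂) / (t₂ − t₁) = ln(3340/985) / (47.4 − 9.72)
  = 1.221 / 37.68 = 0.03240 h⁻¹
t½ = ln2 / k = 0.693147 / 0.03240 = 21.39 h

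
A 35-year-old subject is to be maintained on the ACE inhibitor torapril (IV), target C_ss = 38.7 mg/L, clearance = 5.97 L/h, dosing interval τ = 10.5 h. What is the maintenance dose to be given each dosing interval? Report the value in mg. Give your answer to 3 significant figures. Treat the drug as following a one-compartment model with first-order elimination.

At steady state, Dose/τ = Css × CL.
Dose = Css × CL × τ = 38.7 × 5.970 × 10.5 = 2426 mg

2430 mg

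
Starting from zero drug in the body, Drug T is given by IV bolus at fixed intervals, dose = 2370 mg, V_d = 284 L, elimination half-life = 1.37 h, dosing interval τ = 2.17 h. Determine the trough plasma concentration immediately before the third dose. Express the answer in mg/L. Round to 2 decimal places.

C₀ per dose = Dose / Vd = 2370 / 284 = 8.345 mg/L
k = ln2 / t½ = 0.693147 / 1.37 = 0.5059 h⁻¹
Fraction remaining after one interval: r = e^(−kτ) = e^(−0.5059 × 2.17) = 0.3336
Before dose 3, 2 doses have been given (aged 1τ, 2τ).
C_trough = C₀ × (r + r²) = 8.345 × (0.3336 + 0.1113) = 3.713 mg/L

3.71 mg/L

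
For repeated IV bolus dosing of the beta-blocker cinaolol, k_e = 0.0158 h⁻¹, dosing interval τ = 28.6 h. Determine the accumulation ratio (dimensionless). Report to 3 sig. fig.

e^(−kτ) = e^(−0.01580 × 28.6) = 0.6364
Accumulation ratio R = 1 / (1 − e^(−kτ)) = 1 / (1 − 0.6364) = 2.750

2.75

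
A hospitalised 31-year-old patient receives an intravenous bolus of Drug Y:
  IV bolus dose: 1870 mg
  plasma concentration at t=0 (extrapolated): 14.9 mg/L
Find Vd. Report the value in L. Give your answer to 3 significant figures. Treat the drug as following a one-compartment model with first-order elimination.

Vd = Dose / C₀ = 1870 / 14.9 = 125.5 L

126 L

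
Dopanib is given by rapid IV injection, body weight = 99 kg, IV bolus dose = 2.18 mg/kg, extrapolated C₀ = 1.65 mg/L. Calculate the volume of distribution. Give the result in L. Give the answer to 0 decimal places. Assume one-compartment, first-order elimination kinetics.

Dose = 2.18 × 99 = 215.8 mg
Vd = Dose / C₀ = 215.8 / 1.65 = 130.8 L

131 L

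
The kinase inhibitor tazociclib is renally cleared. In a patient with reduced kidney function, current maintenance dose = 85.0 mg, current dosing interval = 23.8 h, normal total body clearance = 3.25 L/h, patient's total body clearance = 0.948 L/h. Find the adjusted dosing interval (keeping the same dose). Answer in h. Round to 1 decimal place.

To keep the same average steady-state level, dosing rate must scale with clearance.
CL ratio = 0.948 / 3.25 = 0.2917
New interval (same dose) = 23.8 / 0.2917 = 81.59 h

81.6 h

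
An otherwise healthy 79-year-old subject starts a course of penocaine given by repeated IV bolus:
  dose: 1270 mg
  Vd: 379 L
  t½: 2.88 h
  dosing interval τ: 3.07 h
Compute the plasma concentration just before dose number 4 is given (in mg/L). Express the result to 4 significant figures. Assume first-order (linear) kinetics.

2.730 mg/L

C₀ per dose = Dose / Vd = 1270 / 379 = 3.351 mg/L
k = ln2 / t½ = 0.693147 / 2.88 = 0.2407 h⁻¹
Fraction remaining after one interval: r = e^(−kτ) = e^(−0.2407 × 3.07) = 0.4776
Before dose 4, 3 doses have been given (aged 1τ, 2τ, 3τ).
C_trough = C₀ × (r + r² + … + r^3) = C₀ × r(1−r^3)/(1−r)
        = 3.351 × 0.4776 × (1 − 0.1089) / (1 − 0.4776) = 2.730 mg/L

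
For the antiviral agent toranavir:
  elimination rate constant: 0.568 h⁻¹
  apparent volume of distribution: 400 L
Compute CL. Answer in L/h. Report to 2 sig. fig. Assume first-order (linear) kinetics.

CL = k × Vd = 0.568 × 400 = 227.2 L/h

230 L/h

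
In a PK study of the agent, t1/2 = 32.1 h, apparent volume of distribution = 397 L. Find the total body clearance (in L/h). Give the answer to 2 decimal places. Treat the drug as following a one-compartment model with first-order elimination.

8.57 L/h

k = ln2 / t½ = 0.693147 / 32.1 = 0.02159 h⁻¹
CL = k × Vd = 0.02159 × 397 = 8.571 L/h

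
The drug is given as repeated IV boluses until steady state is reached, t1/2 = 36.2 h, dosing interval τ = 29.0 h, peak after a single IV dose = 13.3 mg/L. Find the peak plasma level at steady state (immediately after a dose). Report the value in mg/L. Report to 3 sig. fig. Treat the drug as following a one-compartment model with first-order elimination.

31.2 mg/L

k = ln2 / t½ = 0.693147 / 36.2 = 0.01915 h⁻¹
e^(−kτ) = e^(−0.01915 × 29.0) = 0.5739
Accumulation ratio R = 1 / (1 − e^(−kτ)) = 1 / (1 − 0.5739) = 2.347
Steady-state peak = C₀ × R = 13.3 × 2.347 = 31.22 mg/L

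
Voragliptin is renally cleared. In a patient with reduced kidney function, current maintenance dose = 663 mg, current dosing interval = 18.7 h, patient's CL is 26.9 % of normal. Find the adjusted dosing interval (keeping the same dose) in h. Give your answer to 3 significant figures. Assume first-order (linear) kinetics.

To keep the same average steady-state level, dosing rate must scale with clearance.
CL ratio = 26.9 / 100 = 0.2690
New interval (same dose) = 18.7 / 0.2690 = 69.52 h

69.5 h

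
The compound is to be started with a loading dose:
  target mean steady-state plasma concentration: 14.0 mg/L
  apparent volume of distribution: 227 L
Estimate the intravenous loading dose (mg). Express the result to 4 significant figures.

LD = Css × Vd = 14.0 × 227 = 3178 mg

3178 mg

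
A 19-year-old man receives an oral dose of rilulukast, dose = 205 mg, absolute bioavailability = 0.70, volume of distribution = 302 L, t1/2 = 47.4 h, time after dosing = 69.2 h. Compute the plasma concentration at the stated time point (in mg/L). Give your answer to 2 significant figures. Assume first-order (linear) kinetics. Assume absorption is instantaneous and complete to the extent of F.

Amount reaching circulation = F × Dose = 0.70 × 205.0 = 143.5 mg
C₀ = F·Dose / Vd = 143.5 / 302 = 0.4752 mg/L
k = ln2 / t½ = 0.693147 / 47.4 = 0.01462 h⁻¹
C = C₀ · e^(−k·t) = 0.4752 × e^(−0.01462 × 69.2)
  = 0.4752 × 0.3636 = 0.1728 mg/L

0.17 mg/L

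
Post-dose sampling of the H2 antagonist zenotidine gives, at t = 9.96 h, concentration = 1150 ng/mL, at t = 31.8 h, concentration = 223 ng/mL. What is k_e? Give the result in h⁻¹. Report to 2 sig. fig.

k = ln(C₁/C₂) / (t₂ − t₁) = ln(1150/223) / (31.8 − 9.96)
  = 1.640 / 21.84 = 0.07509 h⁻¹

0.075 h⁻¹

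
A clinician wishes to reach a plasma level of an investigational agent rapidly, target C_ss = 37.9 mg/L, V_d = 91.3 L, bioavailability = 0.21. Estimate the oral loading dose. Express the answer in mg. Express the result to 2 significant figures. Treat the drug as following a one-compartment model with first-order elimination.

16000 mg

LD = Css × Vd / F = 37.9 × 91.3 / 0.21 = 16480 mg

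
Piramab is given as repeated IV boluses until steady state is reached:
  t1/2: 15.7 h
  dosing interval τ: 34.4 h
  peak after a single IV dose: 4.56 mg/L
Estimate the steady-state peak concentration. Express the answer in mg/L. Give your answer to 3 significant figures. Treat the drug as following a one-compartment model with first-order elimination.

k = ln2 / t½ = 0.693147 / 15.7 = 0.04415 h⁻¹
e^(−kτ) = e^(−0.04415 × 34.4) = 0.2190
Accumulation ratio R = 1 / (1 − e^(−kτ)) = 1 / (1 − 0.2190) = 1.280
Steady-state peak = C₀ × R = 4.56 × 1.280 = 5.837 mg/L

5.84 mg/L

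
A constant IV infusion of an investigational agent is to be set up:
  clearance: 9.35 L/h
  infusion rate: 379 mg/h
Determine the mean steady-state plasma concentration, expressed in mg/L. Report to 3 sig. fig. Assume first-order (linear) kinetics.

At steady state Css = R₀ / CL = 379 / 9.350 = 40.53 mg/L

40.5 mg/L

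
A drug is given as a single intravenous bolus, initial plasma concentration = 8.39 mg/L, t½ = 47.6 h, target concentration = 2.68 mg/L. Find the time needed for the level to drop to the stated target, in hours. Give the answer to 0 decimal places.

78 h

k = ln2 / t½ = 0.693147 / 47.6 = 0.01456 h⁻¹
t = ln(C₀ / C) / k = ln(8.390 / 2.68) / 0.01456
  = ln(3.131) / 0.01456 = 1.141 / 0.01456 = 78.37 h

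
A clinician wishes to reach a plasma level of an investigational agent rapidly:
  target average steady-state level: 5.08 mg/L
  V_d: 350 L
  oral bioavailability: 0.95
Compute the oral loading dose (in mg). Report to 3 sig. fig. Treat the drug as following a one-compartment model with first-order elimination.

1870 mg

LD = Css × Vd / F = 5.08 × 350 / 0.95 = 1872 mg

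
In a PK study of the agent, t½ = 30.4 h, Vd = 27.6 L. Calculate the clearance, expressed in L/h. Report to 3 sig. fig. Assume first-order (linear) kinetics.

0.629 L/h

k = ln2 / t½ = 0.693147 / 30.4 = 0.02280 h⁻¹
CL = k × Vd = 0.02280 × 27.6 = 0.6293 L/h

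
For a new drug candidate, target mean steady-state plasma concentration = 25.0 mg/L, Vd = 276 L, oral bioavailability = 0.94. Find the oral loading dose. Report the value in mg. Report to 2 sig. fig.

7300 mg

LD = Css × Vd / F = 25.0 × 276 / 0.94 = 7340 mg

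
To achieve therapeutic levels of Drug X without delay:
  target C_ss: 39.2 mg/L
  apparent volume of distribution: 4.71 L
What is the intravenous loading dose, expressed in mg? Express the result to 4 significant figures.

184.6 mg

LD = Css × Vd = 39.2 × 4.71 = 184.6 mg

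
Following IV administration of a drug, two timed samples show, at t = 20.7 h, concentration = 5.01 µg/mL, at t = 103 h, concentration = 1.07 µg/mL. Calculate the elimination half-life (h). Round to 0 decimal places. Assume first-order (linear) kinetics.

k = ln(C₁/C₂) / (t₂ − t₁) = ln(5.01/1.07) / (103 − 20.7)
  = 1.544 / 82.30 = 0.01876 h⁻¹
t½ = ln2 / k = 0.693147 / 0.01876 = 36.95 h

37 h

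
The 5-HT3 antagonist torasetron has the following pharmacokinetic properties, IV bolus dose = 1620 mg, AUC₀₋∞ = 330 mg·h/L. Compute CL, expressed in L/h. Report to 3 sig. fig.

CL = Dose / AUC = 1620 / 330 = 4.909 L/h

4.91 L/h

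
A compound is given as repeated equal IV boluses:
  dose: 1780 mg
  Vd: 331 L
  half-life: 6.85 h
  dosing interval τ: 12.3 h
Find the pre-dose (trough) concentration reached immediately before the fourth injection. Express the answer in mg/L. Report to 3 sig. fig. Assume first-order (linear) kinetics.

2.12 mg/L

C₀ per dose = Dose / Vd = 1780 / 331 = 5.378 mg/L
k = ln2 / t½ = 0.693147 / 6.85 = 0.1012 h⁻¹
Fraction remaining after one interval: r = e^(−kτ) = e^(−0.1012 × 12.3) = 0.2880
Before dose 4, 3 doses have been given (aged 1τ, 2τ, 3τ).
C_trough = C₀ × (r + r² + … + r^3) = C₀ × r(1−r^3)/(1−r)
        = 5.378 × 0.2880 × (1 − 0.02389) / (1 − 0.2880) = 2.123 mg/L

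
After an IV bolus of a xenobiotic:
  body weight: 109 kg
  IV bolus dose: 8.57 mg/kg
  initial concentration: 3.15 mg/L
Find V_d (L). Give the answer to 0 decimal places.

297 L

Dose = 8.57 × 109 = 934.1 mg
Vd = Dose / C₀ = 934.1 / 3.15 = 296.5 L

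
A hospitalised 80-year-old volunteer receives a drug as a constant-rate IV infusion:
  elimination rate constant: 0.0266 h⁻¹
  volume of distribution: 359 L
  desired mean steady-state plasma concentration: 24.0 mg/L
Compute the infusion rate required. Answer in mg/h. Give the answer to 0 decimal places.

229 mg/h

CL = k × Vd = 0.02660 × 359 = 9.549 L/h
At steady state, infusion rate R₀ = Css × CL = 24.0 × 9.549 = 229.2 mg/h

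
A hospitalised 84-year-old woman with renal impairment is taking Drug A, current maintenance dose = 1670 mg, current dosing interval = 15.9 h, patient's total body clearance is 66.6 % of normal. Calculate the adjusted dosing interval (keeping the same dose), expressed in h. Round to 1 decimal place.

23.9 h

To keep the same average steady-state level, dosing rate must scale with clearance.
CL ratio = 66.6 / 100 = 0.6660
New interval (same dose) = 15.9 / 0.6660 = 23.87 h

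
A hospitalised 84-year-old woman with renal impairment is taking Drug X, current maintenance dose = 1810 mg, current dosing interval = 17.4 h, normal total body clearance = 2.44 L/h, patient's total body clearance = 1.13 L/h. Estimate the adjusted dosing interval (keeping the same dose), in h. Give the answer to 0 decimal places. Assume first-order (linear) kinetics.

To keep the same average steady-state level, dosing rate must scale with clearance.
CL ratio = 1.13 / 2.44 = 0.4631
New interval (same dose) = 17.4 / 0.4631 = 37.57 h

38 h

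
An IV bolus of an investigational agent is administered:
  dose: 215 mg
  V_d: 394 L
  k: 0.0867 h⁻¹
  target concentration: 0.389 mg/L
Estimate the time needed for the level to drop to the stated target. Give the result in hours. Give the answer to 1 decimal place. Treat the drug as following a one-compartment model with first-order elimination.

3.9 h

C₀ = Dose / Vd = 215.0 / 394 = 0.5457 mg/L
t = ln(C₀ / C) / k = ln(0.5457 / 0.389) / 0.08670
  = ln(1.403) / 0.08670 = 0.3386 / 0.08670 = 3.905 h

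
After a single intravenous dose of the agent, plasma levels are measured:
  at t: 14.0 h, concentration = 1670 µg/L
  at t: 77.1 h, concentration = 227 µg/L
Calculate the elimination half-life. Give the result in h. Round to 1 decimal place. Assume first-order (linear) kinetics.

k = ln(C₁/C₂) / (t₂ − t₁) = ln(1670/227) / (77.1 − 14.0)
  = 1.996 / 63.10 = 0.03163 h⁻¹
t½ = ln2 / k = 0.693147 / 0.03163 = 21.91 h

21.9 h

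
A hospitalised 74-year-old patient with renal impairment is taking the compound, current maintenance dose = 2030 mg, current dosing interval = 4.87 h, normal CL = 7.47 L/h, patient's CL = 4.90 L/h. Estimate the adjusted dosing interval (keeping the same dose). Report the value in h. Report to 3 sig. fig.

7.42 h

To keep the same average steady-state level, dosing rate must scale with clearance.
CL ratio = 4.90 / 7.47 = 0.6560
New interval (same dose) = 4.87 / 0.6560 = 7.424 h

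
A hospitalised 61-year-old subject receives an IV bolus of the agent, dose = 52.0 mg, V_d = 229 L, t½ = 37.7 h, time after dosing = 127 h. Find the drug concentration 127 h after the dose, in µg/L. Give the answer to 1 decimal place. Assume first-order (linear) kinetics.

C₀ = Dose / Vd = 52.00 / 229 = 0.2271 mg/L
k = ln2 / t½ = 0.693147 / 37.7 = 0.01839 h⁻¹
C = C₀ · e^(−k·t) = 0.2271 × e^(−0.01839 × 127)
  = 0.2271 × 0.09676 = 0.02197 mg/L
Convert: 0.02197 mg/L × 1000 = 21.97 µg/L

22.0 µg/L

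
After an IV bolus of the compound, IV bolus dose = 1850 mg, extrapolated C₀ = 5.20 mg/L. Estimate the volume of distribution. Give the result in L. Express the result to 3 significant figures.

356 L

Vd = Dose / C₀ = 1850 / 5.20 = 355.8 L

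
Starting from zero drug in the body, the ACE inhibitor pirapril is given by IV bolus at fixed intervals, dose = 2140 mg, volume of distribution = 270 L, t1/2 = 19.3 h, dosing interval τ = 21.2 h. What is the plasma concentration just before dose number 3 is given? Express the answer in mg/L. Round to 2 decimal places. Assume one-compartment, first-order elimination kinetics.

5.43 mg/L

C₀ per dose = Dose / Vd = 2140 / 270 = 7.926 mg/L
k = ln2 / t½ = 0.693147 / 19.3 = 0.03591 h⁻¹
Fraction remaining after one interval: r = e^(−kτ) = e^(−0.03591 × 21.2) = 0.4671
Before dose 3, 2 doses have been given (aged 1τ, 2τ).
C_trough = C₀ × (r + r²) = 7.926 × (0.4671 + 0.2182) = 5.432 mg/L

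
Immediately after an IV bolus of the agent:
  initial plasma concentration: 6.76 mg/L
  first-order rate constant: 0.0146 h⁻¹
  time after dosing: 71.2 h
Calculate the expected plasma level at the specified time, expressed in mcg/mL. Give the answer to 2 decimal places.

2.39 mcg/mL

C = C₀ · e^(−k·t) = 6.760 × e^(−0.01460 × 71.2)
  = 6.760 × 0.3536 = 2.390 mg/L
(2.390 mg/L = 2.390 mcg/mL)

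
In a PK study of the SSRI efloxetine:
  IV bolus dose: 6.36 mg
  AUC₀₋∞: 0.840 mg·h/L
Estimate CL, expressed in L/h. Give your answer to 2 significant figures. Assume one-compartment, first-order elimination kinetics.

CL = Dose / AUC = 6.36 / 0.840 = 7.571 L/h

7.6 L/h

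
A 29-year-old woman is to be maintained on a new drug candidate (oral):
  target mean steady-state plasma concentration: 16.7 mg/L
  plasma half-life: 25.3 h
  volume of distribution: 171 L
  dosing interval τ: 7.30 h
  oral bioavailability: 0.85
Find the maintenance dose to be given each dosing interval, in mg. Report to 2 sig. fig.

670 mg

k = ln2 / t½ = 0.693147 / 25.3 = 0.02740 h⁻¹
CL = k × Vd = 0.02740 × 171 = 4.685 L/h
At steady state, F × (Dose/τ) = Css × CL.
Dose = Css × CL × τ / F = 16.7 × 4.685 × 7.30 / 0.85 = 671.9 mg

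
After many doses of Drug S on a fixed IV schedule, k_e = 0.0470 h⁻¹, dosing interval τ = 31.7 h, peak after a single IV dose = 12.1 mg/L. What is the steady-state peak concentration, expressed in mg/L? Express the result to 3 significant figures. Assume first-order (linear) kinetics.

e^(−kτ) = e^(−0.04700 × 31.7) = 0.2254
Accumulation ratio R = 1 / (1 − e^(−kτ)) = 1 / (1 − 0.2254) = 1.291
Steady-state peak = C₀ × R = 12.1 × 1.291 = 15.62 mg/L

15.6 mg/L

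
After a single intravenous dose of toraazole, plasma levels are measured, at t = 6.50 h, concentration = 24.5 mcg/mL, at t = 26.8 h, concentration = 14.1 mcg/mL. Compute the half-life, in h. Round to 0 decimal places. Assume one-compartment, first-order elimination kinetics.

25 h

k = ln(C₁/C₂) / (t₂ − t₁) = ln(24.5/14.1) / (26.8 − 6.50)
  = 0.5525 / 20.30 = 0.02722 h⁻¹
t½ = ln2 / k = 0.693147 / 0.02722 = 25.46 h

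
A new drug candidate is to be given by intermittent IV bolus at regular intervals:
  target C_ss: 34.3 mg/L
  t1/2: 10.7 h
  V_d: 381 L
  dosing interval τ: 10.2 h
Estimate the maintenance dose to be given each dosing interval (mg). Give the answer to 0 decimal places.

k = ln2 / t½ = 0.693147 / 10.7 = 0.06478 h⁻¹
CL = k × Vd = 0.06478 × 381 = 24.68 L/h
At steady state, Dose/τ = Css × CL.
Dose = Css × CL × τ = 34.3 × 24.68 × 10.2 = 8635 mg

8635 mg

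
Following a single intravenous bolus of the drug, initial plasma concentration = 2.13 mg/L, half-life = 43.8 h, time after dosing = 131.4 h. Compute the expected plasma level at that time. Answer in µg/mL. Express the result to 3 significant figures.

0.266 µg/mL

k = ln2 / t½ = 0.693147 / 43.8 = 0.01583 h⁻¹
t / t½ = 131.4 / 43.8 = 3 half-lives
C = C₀ × (1/2)^3 = 2.130 × 0.1250 = 0.2663 mg/L
(0.2663 mg/L = 0.2663 µg/mL)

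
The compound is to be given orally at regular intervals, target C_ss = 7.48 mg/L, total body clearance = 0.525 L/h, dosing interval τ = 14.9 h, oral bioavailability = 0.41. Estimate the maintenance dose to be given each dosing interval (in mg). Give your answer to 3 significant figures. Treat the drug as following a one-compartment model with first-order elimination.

143 mg

At steady state, F × (Dose/τ) = Css × CL.
Dose = Css × CL × τ / F = 7.48 × 0.5250 × 14.9 / 0.41 = 142.7 mg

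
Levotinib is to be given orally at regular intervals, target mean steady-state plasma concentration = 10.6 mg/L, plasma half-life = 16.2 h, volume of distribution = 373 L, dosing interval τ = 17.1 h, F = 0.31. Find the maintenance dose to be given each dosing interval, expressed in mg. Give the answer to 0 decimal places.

9332 mg

k = ln2 / t½ = 0.693147 / 16.2 = 0.04279 h⁻¹
CL = k × Vd = 0.04279 × 373 = 15.96 L/h
At steady state, F × (Dose/τ) = Css × CL.
Dose = Css × CL × τ / F = 10.6 × 15.96 × 17.1 / 0.31 = 9332 mg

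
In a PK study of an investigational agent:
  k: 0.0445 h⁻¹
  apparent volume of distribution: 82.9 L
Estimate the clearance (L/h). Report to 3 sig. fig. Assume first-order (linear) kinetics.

3.69 L/h

CL = k × Vd = 0.0445 × 82.9 = 3.689 L/h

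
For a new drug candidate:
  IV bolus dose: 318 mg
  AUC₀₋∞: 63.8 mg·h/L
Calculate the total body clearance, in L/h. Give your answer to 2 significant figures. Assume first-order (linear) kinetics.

CL = Dose / AUC = 318 / 63.8 = 4.984 L/h

5.0 L/h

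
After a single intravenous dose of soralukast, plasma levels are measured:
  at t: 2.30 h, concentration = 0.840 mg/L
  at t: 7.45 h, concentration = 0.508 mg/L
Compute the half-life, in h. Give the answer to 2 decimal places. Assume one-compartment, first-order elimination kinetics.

7.10 h

k = ln(C₁/C₂) / (t₂ − t₁) = ln(0.840/0.508) / (7.45 − 2.30)
  = 0.5029 / 5.150 = 0.09765 h⁻¹
t½ = ln2 / k = 0.693147 / 0.09765 = 7.098 h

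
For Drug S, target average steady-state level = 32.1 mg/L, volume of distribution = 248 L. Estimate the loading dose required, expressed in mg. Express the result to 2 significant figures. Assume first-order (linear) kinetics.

LD = Css × Vd = 32.1 × 248 = 7961 mg

8000 mg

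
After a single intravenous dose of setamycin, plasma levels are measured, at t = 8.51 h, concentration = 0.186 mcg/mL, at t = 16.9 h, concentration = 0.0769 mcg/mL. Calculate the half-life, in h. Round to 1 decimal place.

6.6 h

k = ln(C₁/C₂) / (t₂ − t₁) = ln(0.186/0.0769) / (16.9 − 8.51)
  = 0.8832 / 8.390 = 0.1053 h⁻¹
t½ = ln2 / k = 0.693147 / 0.1053 = 6.583 h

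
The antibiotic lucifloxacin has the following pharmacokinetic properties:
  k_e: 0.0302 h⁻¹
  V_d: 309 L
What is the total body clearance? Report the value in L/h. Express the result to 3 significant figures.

9.33 L/h

CL = k × Vd = 0.0302 × 309 = 9.332 L/h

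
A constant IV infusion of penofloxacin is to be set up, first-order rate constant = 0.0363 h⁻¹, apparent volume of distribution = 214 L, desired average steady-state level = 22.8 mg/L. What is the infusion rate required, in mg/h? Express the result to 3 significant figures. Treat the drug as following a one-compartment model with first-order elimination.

CL = k × Vd = 0.03630 × 214 = 7.768 L/h
At steady state, infusion rate R₀ = Css × CL = 22.8 × 7.768 = 177.1 mg/h

177 mg/h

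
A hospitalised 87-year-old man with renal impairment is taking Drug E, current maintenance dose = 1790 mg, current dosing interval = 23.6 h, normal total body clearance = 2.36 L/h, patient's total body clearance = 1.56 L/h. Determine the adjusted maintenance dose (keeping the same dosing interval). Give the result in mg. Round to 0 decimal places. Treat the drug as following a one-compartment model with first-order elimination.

To keep the same average steady-state level, dosing rate must scale with clearance.
CL ratio = 1.56 / 2.36 = 0.6610
New dose (same interval) = 1790 × 0.6610 = 1183 mg

1183 mg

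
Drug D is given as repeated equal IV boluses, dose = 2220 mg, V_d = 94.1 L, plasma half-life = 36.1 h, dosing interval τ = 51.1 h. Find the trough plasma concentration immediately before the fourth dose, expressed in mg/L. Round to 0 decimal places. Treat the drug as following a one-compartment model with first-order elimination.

C₀ per dose = Dose / Vd = 2220 / 94.1 = 23.59 mg/L
k = ln2 / t½ = 0.693147 / 36.1 = 0.01920 h⁻¹
Fraction remaining after one interval: r = e^(−kτ) = e^(−0.01920 × 51.1) = 0.3749
Before dose 4, 3 doses have been given (aged 1τ, 2τ, 3τ).
C_trough = C₀ × (r + r² + … + r^3) = C₀ × r(1−r^3)/(1−r)
        = 23.59 × 0.3749 × (1 − 0.05269) / (1 − 0.3749) = 13.40 mg/L

13 mg/L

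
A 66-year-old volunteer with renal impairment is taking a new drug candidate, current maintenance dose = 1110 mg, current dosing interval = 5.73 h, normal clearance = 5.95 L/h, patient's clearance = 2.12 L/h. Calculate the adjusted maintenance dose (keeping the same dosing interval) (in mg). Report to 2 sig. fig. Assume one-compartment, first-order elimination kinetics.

400 mg

To keep the same average steady-state level, dosing rate must scale with clearance.
CL ratio = 2.12 / 5.95 = 0.3563
New dose (same interval) = 1110 × 0.3563 = 395.5 mg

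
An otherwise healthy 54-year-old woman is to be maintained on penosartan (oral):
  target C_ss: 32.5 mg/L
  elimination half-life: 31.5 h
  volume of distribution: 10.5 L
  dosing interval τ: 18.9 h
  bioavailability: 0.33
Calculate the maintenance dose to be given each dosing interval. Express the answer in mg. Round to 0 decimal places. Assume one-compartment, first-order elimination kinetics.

k = ln2 / t½ = 0.693147 / 31.5 = 0.02200 h⁻¹
CL = k × Vd = 0.02200 × 10.5 = 0.2310 L/h
At steady state, F × (Dose/τ) = Css × CL.
Dose = Css × CL × τ / F = 32.5 × 0.2310 × 18.9 / 0.33 = 430.0 mg

430 mg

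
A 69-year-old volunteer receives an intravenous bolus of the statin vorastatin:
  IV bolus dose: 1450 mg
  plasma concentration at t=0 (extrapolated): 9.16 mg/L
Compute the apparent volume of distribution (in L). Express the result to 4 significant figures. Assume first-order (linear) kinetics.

Vd = Dose / C₀ = 1450 / 9.16 = 158.3 L

158.3 L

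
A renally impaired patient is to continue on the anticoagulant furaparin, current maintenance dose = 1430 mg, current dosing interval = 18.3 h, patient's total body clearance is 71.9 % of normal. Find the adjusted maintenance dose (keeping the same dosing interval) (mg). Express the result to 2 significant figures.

1000 mg

To keep the same average steady-state level, dosing rate must scale with clearance.
CL ratio = 71.9 / 100 = 0.7190
New dose (same interval) = 1430 × 0.7190 = 1028 mg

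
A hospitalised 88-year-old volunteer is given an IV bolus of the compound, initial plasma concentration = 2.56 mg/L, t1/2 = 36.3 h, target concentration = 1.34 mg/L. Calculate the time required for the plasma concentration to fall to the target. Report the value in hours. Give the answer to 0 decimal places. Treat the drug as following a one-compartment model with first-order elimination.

k = ln2 / t½ = 0.693147 / 36.3 = 0.01909 h⁻¹
t = ln(C₀ / C) / k = ln(2.560 / 1.34) / 0.01909
  = ln(1.910) / 0.01909 = 0.6471 / 0.01909 = 33.90 h

34 h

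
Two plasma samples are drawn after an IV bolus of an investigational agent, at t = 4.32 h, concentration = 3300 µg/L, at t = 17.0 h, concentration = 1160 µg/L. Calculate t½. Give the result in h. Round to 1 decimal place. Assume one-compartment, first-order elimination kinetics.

k = ln(C₁/C₂) / (t₂ − t₁) = ln(3300/1160) / (17.0 − 4.32)
  = 1.046 / 12.68 = 0.08249 h⁻¹
t½ = ln2 / k = 0.693147 / 0.08249 = 8.403 h

8.4 h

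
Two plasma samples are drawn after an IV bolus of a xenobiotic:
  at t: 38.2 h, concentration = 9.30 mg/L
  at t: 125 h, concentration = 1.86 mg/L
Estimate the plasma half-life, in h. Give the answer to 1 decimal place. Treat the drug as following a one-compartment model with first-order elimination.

37.4 h

k = ln(C₁/C₂) / (t₂ − t₁) = ln(9.30/1.86) / (125 − 38.2)
  = 1.609 / 86.80 = 0.01854 h⁻¹
t½ = ln2 / k = 0.693147 / 0.01854 = 37.39 h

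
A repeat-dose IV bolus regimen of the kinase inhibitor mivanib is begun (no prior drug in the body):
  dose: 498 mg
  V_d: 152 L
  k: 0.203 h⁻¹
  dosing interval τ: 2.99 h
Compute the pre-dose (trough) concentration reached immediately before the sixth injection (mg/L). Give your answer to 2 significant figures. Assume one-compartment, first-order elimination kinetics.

3.7 mg/L

C₀ per dose = Dose / Vd = 498 / 152 = 3.276 mg/L
Fraction remaining after one interval: r = e^(−kτ) = e^(−0.2030 × 2.99) = 0.5450
Before dose 6, 5 doses have been given (aged 1τ, 2τ, 3τ, 4τ, 5τ).
C_trough = C₀ × (r + r² + … + r^5) = C₀ × r(1−r^5)/(1−r)
        = 3.276 × 0.5450 × (1 − 0.04808) / (1 − 0.5450) = 3.735 mg/L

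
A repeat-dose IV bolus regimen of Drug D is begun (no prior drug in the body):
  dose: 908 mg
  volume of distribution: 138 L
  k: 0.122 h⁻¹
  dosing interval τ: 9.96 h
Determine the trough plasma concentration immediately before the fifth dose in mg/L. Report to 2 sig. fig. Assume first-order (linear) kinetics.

C₀ per dose = Dose / Vd = 908 / 138 = 6.580 mg/L
Fraction remaining after one interval: r = e^(−kτ) = e^(−0.1220 × 9.96) = 0.2967
Before dose 5, 4 doses have been given (aged 1τ, 2τ, 3τ, 4τ).
C_trough = C₀ × (r + r² + … + r^4) = C₀ × r(1−r^4)/(1−r)
        = 6.580 × 0.2967 × (1 − 0.007749) / (1 − 0.2967) = 2.754 mg/L

2.8 mg/L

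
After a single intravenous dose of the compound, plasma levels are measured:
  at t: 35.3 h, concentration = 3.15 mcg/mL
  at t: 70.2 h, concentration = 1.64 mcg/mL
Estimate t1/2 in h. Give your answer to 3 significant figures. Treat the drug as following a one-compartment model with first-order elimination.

37.1 h

k = ln(C₁/C₂) / (t₂ − t₁) = ln(3.15/1.64) / (70.2 − 35.3)
  = 0.6527 / 34.90 = 0.01870 h⁻¹
t½ = ln2 / k = 0.693147 / 0.01870 = 37.07 h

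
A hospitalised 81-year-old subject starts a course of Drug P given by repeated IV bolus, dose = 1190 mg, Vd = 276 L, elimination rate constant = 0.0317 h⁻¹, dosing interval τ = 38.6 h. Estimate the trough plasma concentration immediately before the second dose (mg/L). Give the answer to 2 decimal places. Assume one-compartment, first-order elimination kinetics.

C₀ per dose = Dose / Vd = 1190 / 276 = 4.312 mg/L
Fraction remaining after one interval: r = e^(−kτ) = e^(−0.03170 × 38.6) = 0.2942
Before dose 2, 1 dose has been given (aged 1τ).
C_trough = C₀ × r = 4.312 × 0.2942 = 1.269 mg/L

1.27 mg/L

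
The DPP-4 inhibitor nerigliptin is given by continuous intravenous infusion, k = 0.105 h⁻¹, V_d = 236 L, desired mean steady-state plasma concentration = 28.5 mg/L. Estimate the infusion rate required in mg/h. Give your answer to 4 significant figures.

CL = k × Vd = 0.1050 × 236 = 24.78 L/h
At steady state, infusion rate R₀ = Css × CL = 28.5 × 24.78 = 706.2 mg/h

706.2 mg/h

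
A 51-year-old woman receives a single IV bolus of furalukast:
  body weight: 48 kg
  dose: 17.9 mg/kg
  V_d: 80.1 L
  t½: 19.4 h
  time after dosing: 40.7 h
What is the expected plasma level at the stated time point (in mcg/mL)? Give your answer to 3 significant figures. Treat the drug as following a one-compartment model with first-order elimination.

Total dose = 17.9 × 48 = 859.2 mg
C₀ = Dose / Vd = 859.2 / 80.1 = 10.73 mg/L
k = ln2 / t½ = 0.693147 / 19.4 = 0.03573 h⁻¹
C = C₀ · e^(−k·t) = 10.73 × e^(−0.03573 × 40.7)
  = 10.73 × 0.2336 = 2.507 mg/L
(2.507 mg/L = 2.507 mcg/mL)

2.51 mcg/mL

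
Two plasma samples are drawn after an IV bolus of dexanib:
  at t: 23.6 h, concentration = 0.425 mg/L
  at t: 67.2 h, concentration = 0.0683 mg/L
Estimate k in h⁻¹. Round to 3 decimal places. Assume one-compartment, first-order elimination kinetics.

0.042 h⁻¹

k = ln(C₁/C₂) / (t₂ − t₁) = ln(0.425/0.0683) / (67.2 − 23.6)
  = 1.828 / 43.60 = 0.04193 h⁻¹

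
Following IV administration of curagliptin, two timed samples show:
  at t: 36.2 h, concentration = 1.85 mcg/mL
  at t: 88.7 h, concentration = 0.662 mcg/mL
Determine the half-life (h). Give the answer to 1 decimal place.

k = ln(C₁/C₂) / (t₂ − t₁) = ln(1.85/0.662) / (88.7 − 36.2)
  = 1.028 / 52.50 = 0.01958 h⁻¹
t½ = ln2 / k = 0.693147 / 0.01958 = 35.40 h

35.4 h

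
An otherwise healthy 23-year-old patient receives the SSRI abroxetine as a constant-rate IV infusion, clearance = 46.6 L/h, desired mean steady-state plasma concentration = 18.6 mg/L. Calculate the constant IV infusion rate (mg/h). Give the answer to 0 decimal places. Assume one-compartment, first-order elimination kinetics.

867 mg/h

At steady state, infusion rate R₀ = Css × CL = 18.6 × 46.60 = 866.8 mg/h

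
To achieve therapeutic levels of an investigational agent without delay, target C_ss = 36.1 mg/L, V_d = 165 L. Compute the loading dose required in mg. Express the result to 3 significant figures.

LD = Css × Vd = 36.1 × 165 = 5957 mg

5960 mg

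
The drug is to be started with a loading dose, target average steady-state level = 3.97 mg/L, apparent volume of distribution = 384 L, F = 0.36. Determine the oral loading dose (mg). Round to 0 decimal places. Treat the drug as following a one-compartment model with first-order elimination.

4235 mg

LD = Css × Vd / F = 3.97 × 384 / 0.36 = 4235 mg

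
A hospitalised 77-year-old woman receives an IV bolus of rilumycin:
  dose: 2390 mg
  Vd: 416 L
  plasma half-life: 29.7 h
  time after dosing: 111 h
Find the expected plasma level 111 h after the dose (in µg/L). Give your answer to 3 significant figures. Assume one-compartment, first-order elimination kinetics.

431 µg/L

C₀ = Dose / Vd = 2390 / 416 = 5.745 mg/L
k = ln2 / t½ = 0.693147 / 29.7 = 0.02334 h⁻¹
C = C₀ · e^(−k·t) = 5.745 × e^(−0.02334 × 111)
  = 5.745 × 0.07496 = 0.4306 mg/L
Convert: 0.4306 mg/L × 1000 = 430.6 µg/L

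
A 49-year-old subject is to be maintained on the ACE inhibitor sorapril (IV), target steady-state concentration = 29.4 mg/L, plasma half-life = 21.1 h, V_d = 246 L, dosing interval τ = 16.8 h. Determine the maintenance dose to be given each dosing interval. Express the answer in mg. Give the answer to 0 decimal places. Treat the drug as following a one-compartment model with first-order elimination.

k = ln2 / t½ = 0.693147 / 21.1 = 0.03285 h⁻¹
CL = k × Vd = 0.03285 × 246 = 8.081 L/h
At steady state, Dose/τ = Css × CL.
Dose = Css × CL × τ = 29.4 × 8.081 × 16.8 = 3991 mg

3991 mg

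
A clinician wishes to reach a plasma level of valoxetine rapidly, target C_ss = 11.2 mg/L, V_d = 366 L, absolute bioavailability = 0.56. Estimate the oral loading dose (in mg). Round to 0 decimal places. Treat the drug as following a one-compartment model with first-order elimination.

LD = Css × Vd / F = 11.2 × 366 / 0.56 = 7320 mg

7320 mg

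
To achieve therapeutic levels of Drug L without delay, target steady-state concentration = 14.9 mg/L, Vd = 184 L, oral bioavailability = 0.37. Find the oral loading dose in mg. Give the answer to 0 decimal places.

LD = Css × Vd / F = 14.9 × 184 / 0.37 = 7410 mg

7410 mg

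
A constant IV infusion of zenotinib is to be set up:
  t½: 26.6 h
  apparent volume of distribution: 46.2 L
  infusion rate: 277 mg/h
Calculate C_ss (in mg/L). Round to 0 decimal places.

230 mg/L

k = ln2 / t½ = 0.693147 / 26.6 = 0.02606 h⁻¹
CL = k × Vd = 0.02606 × 46.2 = 1.204 L/h
At steady state Css = R₀ / CL = 277 / 1.204 = 230.1 mg/L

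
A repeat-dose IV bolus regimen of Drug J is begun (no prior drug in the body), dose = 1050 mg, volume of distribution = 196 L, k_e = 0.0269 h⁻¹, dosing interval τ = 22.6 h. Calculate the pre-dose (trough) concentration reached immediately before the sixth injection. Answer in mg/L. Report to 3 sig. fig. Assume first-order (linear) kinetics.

6.10 mg/L

C₀ per dose = Dose / Vd = 1050 / 196 = 5.357 mg/L
Fraction remaining after one interval: r = e^(−kτ) = e^(−0.02690 × 22.6) = 0.5445
Before dose 6, 5 doses have been given (aged 1τ, 2τ, 3τ, 4τ, 5τ).
C_trough = C₀ × (r + r² + … + r^5) = C₀ × r(1−r^5)/(1−r)
        = 5.357 × 0.5445 × (1 − 0.04786) / (1 − 0.5445) = 6.097 mg/L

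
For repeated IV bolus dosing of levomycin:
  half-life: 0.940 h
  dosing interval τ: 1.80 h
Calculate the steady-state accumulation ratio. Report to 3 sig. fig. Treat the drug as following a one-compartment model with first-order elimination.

1.36

k = ln2 / t½ = 0.693147 / 0.940 = 0.7374 h⁻¹
e^(−kτ) = e^(−0.7374 × 1.80) = 0.2652
Accumulation ratio R = 1 / (1 − e^(−kτ)) = 1 / (1 − 0.2652) = 1.361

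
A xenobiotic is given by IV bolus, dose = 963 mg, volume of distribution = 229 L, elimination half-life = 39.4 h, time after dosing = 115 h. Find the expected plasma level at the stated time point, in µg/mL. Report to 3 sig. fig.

C₀ = Dose / Vd = 963.0 / 229 = 4.205 mg/L
k = ln2 / t½ = 0.693147 / 39.4 = 0.01759 h⁻¹
C = C₀ · e^(−k·t) = 4.205 × e^(−0.01759 × 115)
  = 4.205 × 0.1323 = 0.5563 mg/L
(0.5563 mg/L = 0.5563 µg/mL)

0.556 µg/mL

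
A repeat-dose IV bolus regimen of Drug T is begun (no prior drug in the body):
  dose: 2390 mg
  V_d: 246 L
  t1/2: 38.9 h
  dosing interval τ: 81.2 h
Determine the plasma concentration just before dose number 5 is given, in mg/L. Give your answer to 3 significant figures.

C₀ per dose = Dose / Vd = 2390 / 246 = 9.715 mg/L
k = ln2 / t½ = 0.693147 / 38.9 = 0.01782 h⁻¹
Fraction remaining after one interval: r = e^(−kτ) = e^(−0.01782 × 81.2) = 0.2353
Before dose 5, 4 doses have been given (aged 1τ, 2τ, 3τ, 4τ).
C_trough = C₀ × (r + r² + … + r^4) = C₀ × r(1−r^4)/(1−r)
        = 9.715 × 0.2353 × (1 − 0.003065) / (1 − 0.2353) = 2.980 mg/L

2.98 mg/L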